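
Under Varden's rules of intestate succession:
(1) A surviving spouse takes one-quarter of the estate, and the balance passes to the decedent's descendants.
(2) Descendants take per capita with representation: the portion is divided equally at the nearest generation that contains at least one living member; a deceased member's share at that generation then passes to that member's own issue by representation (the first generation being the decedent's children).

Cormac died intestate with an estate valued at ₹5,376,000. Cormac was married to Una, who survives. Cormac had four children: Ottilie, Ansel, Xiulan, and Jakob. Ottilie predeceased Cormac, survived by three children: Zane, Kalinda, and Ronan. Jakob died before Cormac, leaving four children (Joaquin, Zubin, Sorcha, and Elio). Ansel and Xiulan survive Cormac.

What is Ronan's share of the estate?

Ronan receives ₹336,000.

Una takes one-quarter of ₹5,376,000 = ₹1,344,000. The remaining ₹4,032,000 passes to the descendants.
The descendants' portion (₹4,032,000) is divided into 4 shares of ₹1,008,000: Ansel and Xiulan each take ₹1,008,000; Ottilie's ₹1,008,000 share passes to Ottilie's issue; Jakob's ₹1,008,000 share passes to Jakob's issue.
Ottilie's share (₹1,008,000) is divided into 3 shares of ₹336,000: Zane, Kalinda, and Ronan each take ₹336,000.
Jakob's share (₹1,008,000) is divided into 4 shares of ₹252,000: Joaquin, Zubin, Sorcha, and Elio each take ₹252,000.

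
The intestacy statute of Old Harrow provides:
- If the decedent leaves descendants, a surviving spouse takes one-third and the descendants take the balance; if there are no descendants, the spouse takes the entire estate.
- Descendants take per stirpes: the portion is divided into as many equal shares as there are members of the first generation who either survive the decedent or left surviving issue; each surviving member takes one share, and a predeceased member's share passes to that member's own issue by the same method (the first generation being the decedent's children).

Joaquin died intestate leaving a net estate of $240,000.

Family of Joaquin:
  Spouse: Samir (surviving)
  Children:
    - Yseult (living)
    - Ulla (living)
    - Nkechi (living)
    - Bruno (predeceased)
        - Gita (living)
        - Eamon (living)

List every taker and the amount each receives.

Samir takes one-third of $240,000 = $80,000. The remaining $160,000 passes to the descendants.
The descendants' portion ($160,000) is divided into 4 shares of $40,000: Yseult, Ulla, and Nkechi each take $40,000; Bruno's $40,000 share passes to Bruno's issue.
Bruno's share ($40,000) is divided into 2 shares of $20,000: Gita and Eamon each take $20,000.

Samir: $80,000; Yseult: $40,000; Ulla: $40,000; Nkechi: $40,000; Gita: $20,000; Eamon: $20,000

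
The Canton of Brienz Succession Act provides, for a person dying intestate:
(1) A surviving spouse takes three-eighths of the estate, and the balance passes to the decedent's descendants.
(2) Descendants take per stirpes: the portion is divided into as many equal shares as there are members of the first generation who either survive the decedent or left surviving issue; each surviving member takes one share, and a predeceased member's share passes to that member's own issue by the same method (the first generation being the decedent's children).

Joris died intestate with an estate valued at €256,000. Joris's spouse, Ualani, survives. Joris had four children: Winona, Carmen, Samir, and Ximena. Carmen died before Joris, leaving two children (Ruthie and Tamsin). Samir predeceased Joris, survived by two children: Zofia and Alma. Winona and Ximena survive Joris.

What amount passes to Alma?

Ualani takes three-eighths of €256,000 = €96,000. The remaining €160,000 passes to the descendants.
The descendants' portion (€160,000) is divided into 4 shares of €40,000: Winona and Ximena each take €40,000; Carmen's €40,000 share passes to Carmen's issue; Samir's €40,000 share passes to Samir's issue.
Carmen's share (€40,000) is divided into 2 shares of €20,000: Ruthie and Tamsin each take €20,000.
Samir's share (€40,000) is divided into 2 shares of €20,000: Zofia and Alma each take €20,000.

Alma receives €20,000.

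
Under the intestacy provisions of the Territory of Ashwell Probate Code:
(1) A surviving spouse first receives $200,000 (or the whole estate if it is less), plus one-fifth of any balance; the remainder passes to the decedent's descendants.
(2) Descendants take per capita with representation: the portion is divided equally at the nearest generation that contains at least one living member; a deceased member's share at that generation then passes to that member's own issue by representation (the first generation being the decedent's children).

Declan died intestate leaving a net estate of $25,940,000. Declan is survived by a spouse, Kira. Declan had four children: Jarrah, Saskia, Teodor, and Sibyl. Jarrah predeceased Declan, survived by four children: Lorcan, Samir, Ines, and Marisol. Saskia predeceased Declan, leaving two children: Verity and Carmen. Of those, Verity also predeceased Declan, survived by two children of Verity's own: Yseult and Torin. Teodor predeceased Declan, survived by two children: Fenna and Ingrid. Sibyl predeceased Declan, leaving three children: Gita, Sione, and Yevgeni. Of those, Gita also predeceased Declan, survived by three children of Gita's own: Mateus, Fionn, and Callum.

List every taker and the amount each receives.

Kira first takes $200,000, leaving a balance of $25,740,000. Kira then takes one-fifth of the balance ($5,148,000), for a total of $5,348,000. The remaining $20,592,000 passes to the descendants.
No child survives, so the initial division is made at the grandchildren's generation.
The descendants' portion ($20,592,000) is divided into 11 shares of $1,872,000: Lorcan, Samir, Ines, Marisol, Carmen, Fenna, Ingrid, Sione, and Yevgeni each take $1,872,000; Verity's $1,872,000 share passes to Verity's issue; Gita's $1,872,000 share passes to Gita's issue.
Verity's share ($1,872,000) is divided into 2 shares of $936,000: Yseult and Torin each take $936,000.
Gita's share ($1,872,000) is divided into 3 shares of $624,000: Mateus, Fionn, and Callum each take $624,000.

Kira: $5,348,000; Lorcan: $1,872,000; Samir: $1,872,000; Ines: $1,872,000; Marisol: $1,872,000; Yseult: $936,000; Torin: $936,000; Carmen: $1,872,000; Fenna: $1,872,000; Ingrid: $1,872,000; Mateus: $624,000; Fionn: $624,000; Callum: $624,000; Sione: $1,872,000; Yevgeni: $1,872,000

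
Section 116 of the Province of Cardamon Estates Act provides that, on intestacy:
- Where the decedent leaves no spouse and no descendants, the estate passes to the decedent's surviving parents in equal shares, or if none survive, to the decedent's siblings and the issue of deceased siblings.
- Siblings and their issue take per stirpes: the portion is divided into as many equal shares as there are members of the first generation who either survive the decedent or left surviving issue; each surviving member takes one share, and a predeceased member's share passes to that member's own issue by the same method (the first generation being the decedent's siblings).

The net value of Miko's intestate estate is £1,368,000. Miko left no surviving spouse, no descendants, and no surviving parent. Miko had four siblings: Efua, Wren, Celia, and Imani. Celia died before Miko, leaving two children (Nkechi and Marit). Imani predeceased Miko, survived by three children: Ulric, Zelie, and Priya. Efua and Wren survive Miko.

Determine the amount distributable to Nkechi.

The entire £1,368,000 passes to the siblings and their issue.
That amount (£1,368,000) is divided into 4 shares of £342,000: Efua and Wren each take £342,000; Celia's £342,000 share passes to Celia's issue; Imani's £342,000 share passes to Imani's issue.
Celia's share (£342,000) is divided into 2 shares of £171,000: Nkechi and Marit each take £171,000.
Imani's share (£342,000) is divided into 3 shares of £114,000: Ulric, Zelie, and Priya each take £114,000.

Nkechi receives £171,000.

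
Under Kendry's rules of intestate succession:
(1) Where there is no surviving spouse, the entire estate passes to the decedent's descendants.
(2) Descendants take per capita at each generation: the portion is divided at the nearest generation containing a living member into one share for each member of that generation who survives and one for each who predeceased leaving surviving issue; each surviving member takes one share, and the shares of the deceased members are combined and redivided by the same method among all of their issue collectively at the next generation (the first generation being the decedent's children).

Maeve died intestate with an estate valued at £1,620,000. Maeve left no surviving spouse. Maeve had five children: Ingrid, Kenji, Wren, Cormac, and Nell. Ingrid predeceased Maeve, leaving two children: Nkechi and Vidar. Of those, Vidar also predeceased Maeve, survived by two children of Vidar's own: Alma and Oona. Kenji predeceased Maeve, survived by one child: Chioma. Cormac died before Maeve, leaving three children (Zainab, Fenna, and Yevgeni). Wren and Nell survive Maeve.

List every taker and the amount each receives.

The entire £1,620,000 passes to the descendants.
That amount (£1,620,000) is divided at the children's generation into 5 shares of £324,000. Wren and Nell each take £324,000. The 3 shares of the deceased (Ingrid, Kenji, and Cormac) are combined into a pool of £972,000.
That pool (£972,000) is divided at the grandchildren's generation into 6 shares of £162,000. Nkechi, Chioma, Zainab, Fenna, and Yevgeni each take £162,000. The remaining share for the deceased Vidar (£162,000) is carried to the next generation.
That pool (£162,000) is divided at the great-grandchildren's generation equally among Alma and Oona: £81,000 each.

Nkechi: £162,000; Alma: £81,000; Oona: £81,000; Chioma: £162,000; Wren: £324,000; Zainab: £162,000; Fenna: £162,000; Yevgeni: £162,000; Nell: £324,000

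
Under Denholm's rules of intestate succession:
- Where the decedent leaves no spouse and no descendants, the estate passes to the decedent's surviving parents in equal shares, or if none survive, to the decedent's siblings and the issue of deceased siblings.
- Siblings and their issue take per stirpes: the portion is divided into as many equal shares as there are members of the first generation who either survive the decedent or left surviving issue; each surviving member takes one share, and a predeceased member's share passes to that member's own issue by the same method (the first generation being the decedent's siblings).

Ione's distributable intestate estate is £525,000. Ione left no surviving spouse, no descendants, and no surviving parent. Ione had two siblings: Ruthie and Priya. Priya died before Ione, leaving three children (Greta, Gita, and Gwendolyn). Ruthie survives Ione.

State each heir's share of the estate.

The entire £525,000 passes to the siblings and their issue.
That amount (£525,000) is divided into 2 shares of £262,500: Ruthie takes £262,500; Priya's £262,500 share passes to Priya's issue.
Priya's share (£262,500) is divided into 3 shares of £87,500: Greta, Gita, and Gwendolyn each take £87,500.

Ruthie: £262,500; Greta: £87,500; Gita: £87,500; Gwendolyn: £87,500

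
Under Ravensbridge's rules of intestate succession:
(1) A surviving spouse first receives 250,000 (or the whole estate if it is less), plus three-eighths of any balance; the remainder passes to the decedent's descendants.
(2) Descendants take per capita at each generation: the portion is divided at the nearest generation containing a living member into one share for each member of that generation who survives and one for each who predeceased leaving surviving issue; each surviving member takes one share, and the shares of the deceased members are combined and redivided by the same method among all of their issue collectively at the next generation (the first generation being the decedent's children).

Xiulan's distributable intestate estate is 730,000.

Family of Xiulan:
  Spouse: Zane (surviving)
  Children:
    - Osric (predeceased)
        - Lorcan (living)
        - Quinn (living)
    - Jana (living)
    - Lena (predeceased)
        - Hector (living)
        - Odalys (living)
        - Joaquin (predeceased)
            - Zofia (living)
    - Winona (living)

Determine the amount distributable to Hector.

Zane first takes 250,000, leaving a balance of 480,000. Zane then takes three-eighths of the balance (180,000), for a total of 430,000. The remaining 300,000 passes to the descendants.
The descendants' portion (300,000) is divided at the children's generation into 4 shares of 75,000. Jana and Winona each take 75,000. The 2 shares of the deceased (Osric and Lena) are combined into a pool of 150,000.
That pool (150,000) is divided at the grandchildren's generation into 5 shares of 30,000. Lorcan, Quinn, Hector, and Odalys each take 30,000. The remaining share for the deceased Joaquin (30,000) is carried to the next generation.
That pool (30,000) passes entirely to Zofia, the sole taker at the great-grandchildren's generation.

Hector receives 30,000.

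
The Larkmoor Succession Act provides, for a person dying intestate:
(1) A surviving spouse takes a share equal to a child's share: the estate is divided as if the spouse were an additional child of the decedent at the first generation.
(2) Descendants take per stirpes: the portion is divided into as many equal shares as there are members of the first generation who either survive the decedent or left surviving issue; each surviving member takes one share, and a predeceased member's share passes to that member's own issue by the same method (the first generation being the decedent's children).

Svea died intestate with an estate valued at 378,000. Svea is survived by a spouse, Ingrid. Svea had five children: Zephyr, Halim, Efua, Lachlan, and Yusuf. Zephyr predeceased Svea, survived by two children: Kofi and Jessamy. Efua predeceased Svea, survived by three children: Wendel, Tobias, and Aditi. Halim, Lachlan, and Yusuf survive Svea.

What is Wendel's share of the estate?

Wendel receives 21,000.

The spouse counts as an additional share at the children's level, so there are 6 primary shares of 63,000. Ingrid takes one such share (63,000).
The children's combined portion (315,000) is divided into 5 shares of 63,000: Halim, Lachlan, and Yusuf each take 63,000; Zephyr's 63,000 share passes to Zephyr's issue; Efua's 63,000 share passes to Efua's issue.
Zephyr's share (63,000) is divided into 2 shares of 31,500: Kofi and Jessamy each take 31,500.
Efua's share (63,000) is divided into 3 shares of 21,000: Wendel, Tobias, and Aditi each take 21,000.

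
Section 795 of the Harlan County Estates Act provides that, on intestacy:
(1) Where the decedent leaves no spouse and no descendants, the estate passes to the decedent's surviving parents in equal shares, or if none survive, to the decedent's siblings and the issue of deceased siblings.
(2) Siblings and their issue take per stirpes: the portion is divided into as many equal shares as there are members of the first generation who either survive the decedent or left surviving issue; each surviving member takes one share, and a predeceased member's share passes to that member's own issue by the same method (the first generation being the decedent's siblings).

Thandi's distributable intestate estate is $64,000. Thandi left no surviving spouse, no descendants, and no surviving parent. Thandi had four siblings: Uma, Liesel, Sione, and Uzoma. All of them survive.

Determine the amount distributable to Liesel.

Liesel receives $16,000.

The entire $64,000 passes to the siblings and their issue.
That amount ($64,000) is divided into 4 shares of $16,000: Uma, Liesel, Sione, and Uzoma each take $16,000.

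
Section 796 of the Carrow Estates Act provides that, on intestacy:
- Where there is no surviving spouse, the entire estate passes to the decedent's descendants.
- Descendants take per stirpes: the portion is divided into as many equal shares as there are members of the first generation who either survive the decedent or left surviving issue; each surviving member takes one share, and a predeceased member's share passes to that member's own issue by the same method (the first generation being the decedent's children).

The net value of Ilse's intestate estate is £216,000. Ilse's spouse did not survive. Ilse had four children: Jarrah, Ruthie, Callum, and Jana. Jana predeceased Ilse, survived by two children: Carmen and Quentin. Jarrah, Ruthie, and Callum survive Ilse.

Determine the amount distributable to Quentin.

Quentin receives £27,000.

The entire £216,000 passes to the descendants.
That amount (£216,000) is divided into 4 shares of £54,000: Jarrah, Ruthie, and Callum each take £54,000; Jana's £54,000 share passes to Jana's issue.
Jana's share (£54,000) is divided into 2 shares of £27,000: Carmen and Quentin each take £27,000.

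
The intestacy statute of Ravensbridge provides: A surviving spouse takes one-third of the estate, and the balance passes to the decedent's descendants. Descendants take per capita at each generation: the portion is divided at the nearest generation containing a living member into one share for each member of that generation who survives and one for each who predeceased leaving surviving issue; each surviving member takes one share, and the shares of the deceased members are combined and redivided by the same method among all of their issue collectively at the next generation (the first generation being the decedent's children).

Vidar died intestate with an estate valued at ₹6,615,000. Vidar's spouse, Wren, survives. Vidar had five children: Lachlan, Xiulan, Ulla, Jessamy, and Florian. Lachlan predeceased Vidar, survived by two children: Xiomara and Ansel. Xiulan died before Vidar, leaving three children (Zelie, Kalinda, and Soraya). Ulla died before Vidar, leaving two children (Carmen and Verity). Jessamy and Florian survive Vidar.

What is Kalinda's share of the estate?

Wren takes one-third of ₹6,615,000 = ₹2,205,000. The remaining ₹4,410,000 passes to the descendants.
The descendants' portion (₹4,410,000) is divided at the children's generation into 5 shares of ₹882,000. Jessamy and Florian each take ₹882,000. The 3 shares of the deceased (Lachlan, Xiulan, and Ulla) are combined into a pool of ₹2,646,000.
That pool (₹2,646,000) is divided at the grandchildren's generation equally among Xiomara, Ansel, Zelie, Kalinda, Soraya, Carmen, and Verity: ₹378,000 each.

Kalinda receives ₹378,000.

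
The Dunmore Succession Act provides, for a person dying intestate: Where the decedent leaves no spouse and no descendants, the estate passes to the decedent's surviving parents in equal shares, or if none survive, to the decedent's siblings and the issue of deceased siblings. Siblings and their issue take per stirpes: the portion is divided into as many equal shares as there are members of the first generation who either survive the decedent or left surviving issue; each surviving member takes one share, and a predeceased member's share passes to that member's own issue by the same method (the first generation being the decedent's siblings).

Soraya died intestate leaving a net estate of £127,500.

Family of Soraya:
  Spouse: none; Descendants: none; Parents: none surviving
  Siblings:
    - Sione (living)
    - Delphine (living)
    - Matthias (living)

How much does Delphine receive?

Delphine receives £42,500.

The entire £127,500 passes to the siblings and their issue.
That amount (£127,500) is divided into 3 shares of £42,500: Sione, Delphine, and Matthias each take £42,500.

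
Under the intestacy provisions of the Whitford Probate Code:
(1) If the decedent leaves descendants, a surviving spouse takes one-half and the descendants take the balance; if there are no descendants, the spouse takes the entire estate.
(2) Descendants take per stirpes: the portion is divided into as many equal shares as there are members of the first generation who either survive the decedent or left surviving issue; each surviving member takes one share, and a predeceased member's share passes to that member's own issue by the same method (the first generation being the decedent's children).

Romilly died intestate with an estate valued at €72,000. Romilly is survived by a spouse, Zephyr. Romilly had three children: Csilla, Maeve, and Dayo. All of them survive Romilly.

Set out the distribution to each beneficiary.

Zephyr takes one-half of €72,000 = €36,000. The remaining €36,000 passes to the descendants.
The descendants' portion (€36,000) is divided into 3 shares of €12,000: Csilla, Maeve, and Dayo each take €12,000.

Zephyr: €36,000; Csilla: €12,000; Maeve: €12,000; Dayo: €12,000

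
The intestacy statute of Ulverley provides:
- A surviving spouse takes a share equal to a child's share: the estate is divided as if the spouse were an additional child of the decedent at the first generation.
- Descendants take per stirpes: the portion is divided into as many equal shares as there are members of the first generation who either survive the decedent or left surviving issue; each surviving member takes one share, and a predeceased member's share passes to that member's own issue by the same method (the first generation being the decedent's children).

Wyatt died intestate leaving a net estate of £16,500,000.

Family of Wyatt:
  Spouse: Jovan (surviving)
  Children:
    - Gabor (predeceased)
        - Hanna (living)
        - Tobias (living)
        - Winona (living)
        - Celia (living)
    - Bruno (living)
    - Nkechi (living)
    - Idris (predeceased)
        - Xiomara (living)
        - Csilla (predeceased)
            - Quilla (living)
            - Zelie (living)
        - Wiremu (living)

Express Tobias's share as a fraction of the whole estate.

The spouse counts as an additional share at the children's level, so there are 5 primary shares of £3,300,000. Jovan takes one such share (£3,300,000).
The children's combined portion (£13,200,000) is divided into 4 shares of £3,300,000: Bruno and Nkechi each take £3,300,000; Gabor's £3,300,000 share passes to Gabor's issue; Idris's £3,300,000 share passes to Idris's issue.
Gabor's share (£3,300,000) is divided into 4 shares of £825,000: Hanna, Tobias, Winona, and Celia each take £825,000.
Idris's share (£3,300,000) is divided into 3 shares of £1,100,000: Xiomara and Wiremu each take £1,100,000; Csilla's £1,100,000 share passes to Csilla's issue.
Csilla's share (£1,100,000) is divided into 2 shares of £550,000: Quilla and Zelie each take £550,000.

Tobias receives 1/20 of the estate.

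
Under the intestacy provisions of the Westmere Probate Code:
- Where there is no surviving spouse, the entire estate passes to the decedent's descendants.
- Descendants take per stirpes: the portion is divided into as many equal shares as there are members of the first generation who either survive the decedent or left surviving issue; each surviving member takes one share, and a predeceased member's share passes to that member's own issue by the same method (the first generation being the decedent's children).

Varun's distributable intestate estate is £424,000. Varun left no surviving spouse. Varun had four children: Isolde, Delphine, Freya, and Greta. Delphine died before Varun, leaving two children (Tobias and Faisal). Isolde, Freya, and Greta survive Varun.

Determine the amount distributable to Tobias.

The entire £424,000 passes to the descendants.
That amount (£424,000) is divided into 4 shares of £106,000: Isolde, Freya, and Greta each take £106,000; Delphine's £106,000 share passes to Delphine's issue.
Delphine's share (£106,000) is divided into 2 shares of £53,000: Tobias and Faisal each take £53,000.

Tobias receives £53,000.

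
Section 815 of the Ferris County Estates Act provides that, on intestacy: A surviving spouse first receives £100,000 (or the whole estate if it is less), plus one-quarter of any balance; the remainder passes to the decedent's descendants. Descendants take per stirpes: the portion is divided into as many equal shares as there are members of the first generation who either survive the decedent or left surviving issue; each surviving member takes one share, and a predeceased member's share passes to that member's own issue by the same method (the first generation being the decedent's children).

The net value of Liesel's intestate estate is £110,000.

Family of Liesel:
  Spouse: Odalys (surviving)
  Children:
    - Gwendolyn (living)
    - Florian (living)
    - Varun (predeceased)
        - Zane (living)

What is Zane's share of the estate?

Odalys first takes £100,000, leaving a balance of £10,000. Odalys then takes one-quarter of the balance (£2,500), for a total of £102,500. The remaining £7,500 passes to the descendants.
The descendants' portion (£7,500) is divided into 3 shares of £2,500: Gwendolyn and Florian each take £2,500; Varun's £2,500 share passes to Varun's issue.
Varun's share (£2,500) passes entirely to Zane.

Zane receives £2,500.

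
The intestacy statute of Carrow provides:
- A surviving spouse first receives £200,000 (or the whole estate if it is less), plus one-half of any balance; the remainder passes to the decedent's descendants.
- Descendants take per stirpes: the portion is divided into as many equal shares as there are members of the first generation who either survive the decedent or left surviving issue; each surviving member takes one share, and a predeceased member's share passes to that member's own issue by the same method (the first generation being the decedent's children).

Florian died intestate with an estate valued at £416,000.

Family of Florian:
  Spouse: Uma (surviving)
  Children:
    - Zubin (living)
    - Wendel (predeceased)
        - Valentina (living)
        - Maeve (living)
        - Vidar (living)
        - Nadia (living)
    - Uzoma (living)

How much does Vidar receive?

Vidar receives £9,000.

Uma first takes £200,000, leaving a balance of £216,000. Uma then takes one-half of the balance (£108,000), for a total of £308,000. The remaining £108,000 passes to the descendants.
The descendants' portion (£108,000) is divided into 3 shares of £36,000: Zubin and Uzoma each take £36,000; Wendel's £36,000 share passes to Wendel's issue.
Wendel's share (£36,000) is divided into 4 shares of £9,000: Valentina, Maeve, Vidar, and Nadia each take £9,000.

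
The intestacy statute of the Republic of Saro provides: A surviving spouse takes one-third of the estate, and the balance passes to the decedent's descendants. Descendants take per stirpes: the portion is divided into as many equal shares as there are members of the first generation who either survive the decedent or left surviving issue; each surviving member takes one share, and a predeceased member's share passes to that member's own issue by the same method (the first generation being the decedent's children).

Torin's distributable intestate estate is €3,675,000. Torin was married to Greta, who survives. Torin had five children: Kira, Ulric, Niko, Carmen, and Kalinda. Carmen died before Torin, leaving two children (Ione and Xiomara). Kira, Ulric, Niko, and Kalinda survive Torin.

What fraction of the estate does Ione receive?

Greta takes one-third of €3,675,000 = €1,225,000. The remaining €2,450,000 passes to the descendants.
The descendants' portion (€2,450,000) is divided into 5 shares of €490,000: Kira, Ulric, Niko, and Kalinda each take €490,000; Carmen's €490,000 share passes to Carmen's issue.
Carmen's share (€490,000) is divided into 2 shares of €245,000: Ione and Xiomara each take €245,000.

Ione receives 1/15 of the estate.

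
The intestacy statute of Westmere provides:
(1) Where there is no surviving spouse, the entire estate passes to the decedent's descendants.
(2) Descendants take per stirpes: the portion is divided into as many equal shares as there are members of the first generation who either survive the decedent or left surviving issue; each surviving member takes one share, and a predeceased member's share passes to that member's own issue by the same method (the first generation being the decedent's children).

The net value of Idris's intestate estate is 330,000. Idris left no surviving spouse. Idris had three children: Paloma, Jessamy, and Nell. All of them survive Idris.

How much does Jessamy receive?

The entire 330,000 passes to the descendants.
That amount (330,000) is divided into 3 shares of 110,000: Paloma, Jessamy, and Nell each take 110,000.

Jessamy receives 110,000.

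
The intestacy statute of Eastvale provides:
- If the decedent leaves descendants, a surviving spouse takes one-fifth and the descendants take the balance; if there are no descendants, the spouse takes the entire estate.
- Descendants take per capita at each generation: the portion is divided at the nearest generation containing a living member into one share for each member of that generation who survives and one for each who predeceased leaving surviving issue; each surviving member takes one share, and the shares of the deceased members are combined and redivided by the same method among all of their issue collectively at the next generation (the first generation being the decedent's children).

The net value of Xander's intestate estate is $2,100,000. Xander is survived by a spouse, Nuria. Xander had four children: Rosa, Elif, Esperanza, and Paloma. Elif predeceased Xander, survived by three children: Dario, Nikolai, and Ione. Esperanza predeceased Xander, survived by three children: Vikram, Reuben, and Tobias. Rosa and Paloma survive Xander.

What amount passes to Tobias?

Nuria takes one-fifth of $2,100,000 = $420,000. The remaining $1,680,000 passes to the descendants.
The descendants' portion ($1,680,000) is divided at the children's generation into 4 shares of $420,000. Rosa and Paloma each take $420,000. The 2 shares of the deceased (Elif and Esperanza) are combined into a pool of $840,000.
That pool ($840,000) is divided at the grandchildren's generation equally among Dario, Nikolai, Ione, Vikram, Reuben, and Tobias: $140,000 each.

Tobias receives $140,000.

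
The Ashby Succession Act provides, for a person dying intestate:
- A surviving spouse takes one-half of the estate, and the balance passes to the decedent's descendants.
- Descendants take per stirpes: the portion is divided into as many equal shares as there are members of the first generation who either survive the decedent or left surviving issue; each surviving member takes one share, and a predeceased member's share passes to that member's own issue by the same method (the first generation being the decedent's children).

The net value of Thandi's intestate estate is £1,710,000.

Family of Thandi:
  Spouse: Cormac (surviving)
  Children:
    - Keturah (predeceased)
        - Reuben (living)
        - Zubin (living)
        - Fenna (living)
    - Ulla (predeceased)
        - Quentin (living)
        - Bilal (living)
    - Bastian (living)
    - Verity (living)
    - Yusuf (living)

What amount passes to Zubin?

Cormac takes one-half of £1,710,000 = £855,000. The remaining £855,000 passes to the descendants.
The descendants' portion (£855,000) is divided into 5 shares of £171,000: Bastian, Verity, and Yusuf each take £171,000; Keturah's £171,000 share passes to Keturah's issue; Ulla's £171,000 share passes to Ulla's issue.
Keturah's share (£171,000) is divided into 3 shares of £57,000: Reuben, Zubin, and Fenna each take £57,000.
Ulla's share (£171,000) is divided into 2 shares of £85,500: Quentin and Bilal each take £85,500.

Zubin receives £57,000.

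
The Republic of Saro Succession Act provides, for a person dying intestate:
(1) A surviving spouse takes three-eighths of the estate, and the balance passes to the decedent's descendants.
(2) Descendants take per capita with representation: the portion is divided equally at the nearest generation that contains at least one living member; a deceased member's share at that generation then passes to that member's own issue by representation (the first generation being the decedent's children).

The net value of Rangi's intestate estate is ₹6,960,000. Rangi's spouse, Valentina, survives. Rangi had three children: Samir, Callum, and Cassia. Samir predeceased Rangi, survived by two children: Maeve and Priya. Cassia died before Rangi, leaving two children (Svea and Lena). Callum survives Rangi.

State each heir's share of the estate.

Valentina: ₹2,610,000; Maeve: ₹725,000; Priya: ₹725,000; Callum: ₹1,450,000; Svea: ₹725,000; Lena: ₹725,000

Valentina takes three-eighths of ₹6,960,000 = ₹2,610,000. The remaining ₹4,350,000 passes to the descendants.
The descendants' portion (₹4,350,000) is divided into 3 shares of ₹1,450,000: Callum takes ₹1,450,000; Samir's ₹1,450,000 share passes to Samir's issue; Cassia's ₹1,450,000 share passes to Cassia's issue.
Samir's share (₹1,450,000) is divided into 2 shares of ₹725,000: Maeve and Priya each take ₹725,000.
Cassia's share (₹1,450,000) is divided into 2 shares of ₹725,000: Svea and Lena each take ₹725,000.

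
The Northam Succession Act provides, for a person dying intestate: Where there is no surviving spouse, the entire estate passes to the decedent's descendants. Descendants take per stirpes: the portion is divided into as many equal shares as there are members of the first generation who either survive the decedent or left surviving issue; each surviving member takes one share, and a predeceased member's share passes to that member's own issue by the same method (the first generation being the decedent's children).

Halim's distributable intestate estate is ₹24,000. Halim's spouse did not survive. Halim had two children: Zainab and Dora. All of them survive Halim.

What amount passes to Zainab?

The entire ₹24,000 passes to the descendants.
That amount (₹24,000) is divided into 2 shares of ₹12,000: Zainab and Dora each take ₹12,000.

Zainab receives ₹12,000.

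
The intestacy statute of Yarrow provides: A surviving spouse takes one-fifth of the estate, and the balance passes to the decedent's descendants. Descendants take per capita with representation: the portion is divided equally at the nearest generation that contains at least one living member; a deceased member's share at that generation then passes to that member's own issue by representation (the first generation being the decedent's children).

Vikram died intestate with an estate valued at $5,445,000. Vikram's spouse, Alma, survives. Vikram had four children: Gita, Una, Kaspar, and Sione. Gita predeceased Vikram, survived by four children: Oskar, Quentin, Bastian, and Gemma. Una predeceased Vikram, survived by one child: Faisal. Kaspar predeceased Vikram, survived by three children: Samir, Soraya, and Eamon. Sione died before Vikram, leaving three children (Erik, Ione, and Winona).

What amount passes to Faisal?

Alma takes one-fifth of $5,445,000 = $1,089,000. The remaining $4,356,000 passes to the descendants.
No child survives, so the initial division is made at the grandchildren's generation.
The descendants' portion ($4,356,000) is divided into 11 shares of $396,000: Oskar, Quentin, Bastian, Gemma, Faisal, Samir, Soraya, Eamon, Erik, Ione, and Winona each take $396,000.

Faisal receives $396,000.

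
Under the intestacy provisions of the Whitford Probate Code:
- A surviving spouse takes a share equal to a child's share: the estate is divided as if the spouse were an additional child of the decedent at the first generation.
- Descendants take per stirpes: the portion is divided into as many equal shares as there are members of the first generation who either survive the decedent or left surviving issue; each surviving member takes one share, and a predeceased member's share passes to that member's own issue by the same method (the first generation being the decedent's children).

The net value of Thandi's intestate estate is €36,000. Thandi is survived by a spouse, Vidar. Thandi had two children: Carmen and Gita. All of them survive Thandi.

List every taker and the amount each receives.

The spouse counts as an additional share at the children's level, so there are 3 primary shares of €12,000. Vidar takes one such share (€12,000).
The children's combined portion (€24,000) is divided into 2 shares of €12,000: Carmen and Gita each take €12,000.

Vidar: €12,000; Carmen: €12,000; Gita: €12,000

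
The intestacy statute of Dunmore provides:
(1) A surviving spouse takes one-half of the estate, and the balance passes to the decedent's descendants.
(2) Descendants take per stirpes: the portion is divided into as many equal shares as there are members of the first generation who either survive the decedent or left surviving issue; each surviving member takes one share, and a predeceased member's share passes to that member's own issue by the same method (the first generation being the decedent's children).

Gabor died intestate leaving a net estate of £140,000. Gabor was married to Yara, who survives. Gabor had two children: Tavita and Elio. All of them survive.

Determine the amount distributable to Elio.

Yara takes one-half of £140,000 = £70,000. The remaining £70,000 passes to the descendants.
The descendants' portion (£70,000) is divided into 2 shares of £35,000: Tavita and Elio each take £35,000.

Elio receives £35,000.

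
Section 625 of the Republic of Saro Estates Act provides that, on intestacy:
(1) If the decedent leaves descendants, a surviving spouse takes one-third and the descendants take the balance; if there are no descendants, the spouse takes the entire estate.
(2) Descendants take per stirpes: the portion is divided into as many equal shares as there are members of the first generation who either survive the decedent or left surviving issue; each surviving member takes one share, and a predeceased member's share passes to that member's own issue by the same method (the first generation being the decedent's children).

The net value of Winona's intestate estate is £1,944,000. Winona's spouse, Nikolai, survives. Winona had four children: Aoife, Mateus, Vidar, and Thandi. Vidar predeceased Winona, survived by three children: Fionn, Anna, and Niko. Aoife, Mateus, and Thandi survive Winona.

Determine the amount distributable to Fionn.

Fionn receives £108,000.

Nikolai takes one-third of £1,944,000 = £648,000. The remaining £1,296,000 passes to the descendants.
The descendants' portion (£1,296,000) is divided into 4 shares of £324,000: Aoife, Mateus, and Thandi each take £324,000; Vidar's £324,000 share passes to Vidar's issue.
Vidar's share (£324,000) is divided into 3 shares of £108,000: Fionn, Anna, and Niko each take £108,000.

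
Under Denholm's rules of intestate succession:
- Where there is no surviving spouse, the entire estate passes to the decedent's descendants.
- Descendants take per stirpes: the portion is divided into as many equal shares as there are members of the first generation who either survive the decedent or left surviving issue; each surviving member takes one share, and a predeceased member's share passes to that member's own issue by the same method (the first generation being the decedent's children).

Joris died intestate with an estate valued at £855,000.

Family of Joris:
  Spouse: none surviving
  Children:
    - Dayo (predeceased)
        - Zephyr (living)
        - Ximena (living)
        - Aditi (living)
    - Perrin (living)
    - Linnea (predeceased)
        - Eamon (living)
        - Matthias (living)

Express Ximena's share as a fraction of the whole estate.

The entire £855,000 passes to the descendants.
That amount (£855,000) is divided into 3 shares of £285,000: Perrin takes £285,000; Dayo's £285,000 share passes to Dayo's issue; Linnea's £285,000 share passes to Linnea's issue.
Dayo's share (£285,000) is divided into 3 shares of £95,000: Zephyr, Ximena, and Aditi each take £95,000.
Linnea's share (£285,000) is divided into 2 shares of £142,500: Eamon and Matthias each take £142,500.

Ximena receives 1/9 of the estate.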